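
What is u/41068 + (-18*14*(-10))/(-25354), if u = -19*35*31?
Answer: -44726005/74374148 ≈ -0.60137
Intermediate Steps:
u = -20615 (u = -665*31 = -20615)
u/41068 + (-18*14*(-10))/(-25354) = -20615/41068 + (-18*14*(-10))/(-25354) = -20615*1/41068 - 252*(-10)*(-1/25354) = -20615/41068 + 2520*(-1/25354) = -20615/41068 - 180/1811 = -44726005/74374148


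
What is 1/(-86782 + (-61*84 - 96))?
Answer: -1/92002 ≈ -1.0869e-5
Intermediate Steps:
1/(-86782 + (-61*84 - 96)) = 1/(-86782 + (-5124 - 96)) = 1/(-86782 - 5220) = 1/(-92002) = -1/92002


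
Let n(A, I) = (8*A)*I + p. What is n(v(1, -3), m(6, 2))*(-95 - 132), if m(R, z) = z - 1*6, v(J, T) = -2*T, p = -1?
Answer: 43811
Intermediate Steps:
m(R, z) = -6 + z (m(R, z) = z - 6 = -6 + z)
n(A, I) = -1 + 8*A*I (n(A, I) = (8*A)*I - 1 = 8*A*I - 1 = -1 + 8*A*I)
n(v(1, -3), m(6, 2))*(-95 - 132) = (-1 + 8*(-2*(-3))*(-6 + 2))*(-95 - 132) = (-1 + 8*6*(-4))*(-227) = (-1 - 192)*(-227) = -193*(-227) = 43811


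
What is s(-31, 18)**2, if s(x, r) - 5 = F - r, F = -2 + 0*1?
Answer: 225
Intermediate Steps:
F = -2 (F = -2 + 0 = -2)
s(x, r) = 3 - r (s(x, r) = 5 + (-2 - r) = 3 - r)
s(-31, 18)**2 = (3 - 1*18)**2 = (3 - 18)**2 = (-15)**2 = 225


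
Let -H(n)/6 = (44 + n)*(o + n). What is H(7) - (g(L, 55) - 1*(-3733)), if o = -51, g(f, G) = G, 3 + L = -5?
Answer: 9676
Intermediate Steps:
L = -8 (L = -3 - 5 = -8)
H(n) = -6*(-51 + n)*(44 + n) (H(n) = -6*(44 + n)*(-51 + n) = -6*(-51 + n)*(44 + n))
H(7) - (g(L, 55) - 1*(-3733)) = (13464 - 6*7² + 42*7) - (55 - 1*(-3733)) = (13464 - 6*49 + 294) - (55 + 3733) = (13464 - 294 + 294) - 1*3788 = 13464 - 3788 = 9676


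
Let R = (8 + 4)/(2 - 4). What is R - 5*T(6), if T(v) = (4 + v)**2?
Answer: -506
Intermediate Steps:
R = -6 (R = 12/(-2) = 12*(-1/2) = -6)
R - 5*T(6) = -6 - 5*(4 + 6)**2 = -6 - 5*10**2 = -6 - 5*100 = -6 - 500 = -506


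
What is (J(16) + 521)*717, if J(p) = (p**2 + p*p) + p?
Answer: 752133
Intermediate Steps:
J(p) = p + 2*p**2 (J(p) = (p**2 + p**2) + p = 2*p**2 + p = p + 2*p**2)
(J(16) + 521)*717 = (16*(1 + 2*16) + 521)*717 = (16*(1 + 32) + 521)*717 = (16*33 + 521)*717 = (528 + 521)*717 = 1049*717 = 752133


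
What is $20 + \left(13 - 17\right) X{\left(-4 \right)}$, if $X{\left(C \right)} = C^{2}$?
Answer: $-44$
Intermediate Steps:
$20 + \left(13 - 17\right) X{\left(-4 \right)} = 20 + \left(13 - 17\right) \left(-4\right)^{2} = 20 + \left(13 - 17\right) 16 = 20 - 64 = -44$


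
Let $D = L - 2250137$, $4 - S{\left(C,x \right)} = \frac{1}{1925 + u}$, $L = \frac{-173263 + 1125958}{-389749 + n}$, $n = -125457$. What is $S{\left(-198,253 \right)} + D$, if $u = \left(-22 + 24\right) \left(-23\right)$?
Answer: $- \frac{2178292710714953}{968072074} \approx -2.2501 \cdot 10^{6}$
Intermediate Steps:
$u = -46$ ($u = 2 \left(-23\right) = -46$)
$L = - \frac{952695}{515206}$ ($L = \frac{-173263 + 1125958}{-389749 - 125457} = \frac{952695}{-515206} = 952695 \left(- \frac{1}{515206}\right) = - \frac{952695}{515206} \approx -1.8492$)
$S{\left(C,x \right)} = \frac{7515}{1879}$ ($S{\left(C,x \right)} = 4 - \frac{1}{1925 - 46} = 4 - \frac{1}{1879} = \frac{7515}{1879}$)
$D = - \frac{1159285035917}{515206}$ ($D = - \frac{952695}{515206} - 2250137 = - \frac{1159285035917}{515206} \approx -2.2501 \cdot 10^{6}$)
$S{\left(-198,253 \right)} + D = \frac{7515}{1879} - \frac{1159285035917}{515206} = - \frac{2178292710714953}{968072074}$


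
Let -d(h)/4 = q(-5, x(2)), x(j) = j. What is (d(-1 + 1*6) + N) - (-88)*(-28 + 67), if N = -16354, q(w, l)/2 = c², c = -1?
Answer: -12930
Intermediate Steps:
q(w, l) = 2 (q(w, l) = 2*(-1)² = 2*1 = 2)
d(h) = -8 (d(h) = -4*2 = -8)
(d(-1 + 1*6) + N) - (-88)*(-28 + 67) = (-8 - 16354) - (-88)*(-28 + 67) = -16362 - (-88)*39 = -16362 - 1*(-3432) = -16362 + 3432 = -12930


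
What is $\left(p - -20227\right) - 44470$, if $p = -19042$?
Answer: $-43285$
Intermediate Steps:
$\left(p - -20227\right) - 44470 = \left(-19042 - -20227\right) - 44470 = \left(-19042 + 20227\right) - 44470 = 1185 - 44470 = -43285$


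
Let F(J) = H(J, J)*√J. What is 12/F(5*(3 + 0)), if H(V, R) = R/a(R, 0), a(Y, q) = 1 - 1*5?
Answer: -16*√15/75 ≈ -0.82624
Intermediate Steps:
a(Y, q) = -4 (a(Y, q) = 1 - 5 = -4)
H(V, R) = -R/4 (H(V, R) = R/(-4) = -R/4)
F(J) = -J^(3/2)/4 (F(J) = (-J/4)*√J = -J^(3/2)/4)
12/F(5*(3 + 0)) = 12/((-5*√5*(3 + 0)^(3/2)/4)) = 12/((-15*√15/4)) = 12*(-4*√15/225) = -16*√15/75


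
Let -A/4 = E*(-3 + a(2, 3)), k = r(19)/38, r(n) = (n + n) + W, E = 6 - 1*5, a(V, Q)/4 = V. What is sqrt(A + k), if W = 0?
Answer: I*sqrt(19) ≈ 4.3589*I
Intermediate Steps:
a(V, Q) = 4*V
E = 1 (E = 6 - 5 = 1)
r(n) = 2*n (r(n) = (n + n) + 0 = 2*n + 0 = 2*n)
k = 1 (k = (2*19)/38 = 38*(1/38) = 1)
A = -20 (A = -4*(-3 + 4*2) = -4*(-3 + 8) = -4*5 = -20)
sqrt(A + k) = sqrt(-20 + 1) = sqrt(-19) = I*sqrt(19)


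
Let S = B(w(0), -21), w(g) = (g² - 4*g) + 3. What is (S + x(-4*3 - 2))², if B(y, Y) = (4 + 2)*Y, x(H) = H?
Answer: 19600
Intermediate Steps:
w(g) = 3 + g² - 4*g
B(y, Y) = 6*Y
S = -126 (S = 6*(-21) = -126)
(S + x(-4*3 - 2))² = (-126 + (-4*3 - 2))² = (-126 + (-12 - 2))² = (-126 - 14)² = (-140)² = 19600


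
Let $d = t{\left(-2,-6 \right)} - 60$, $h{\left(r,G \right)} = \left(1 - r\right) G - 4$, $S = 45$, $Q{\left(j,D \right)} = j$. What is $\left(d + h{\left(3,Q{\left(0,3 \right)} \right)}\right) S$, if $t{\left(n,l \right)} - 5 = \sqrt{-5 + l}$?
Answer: $-2655 + 45 i \sqrt{11} \approx -2655.0 + 149.25 i$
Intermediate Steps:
$t{\left(n,l \right)} = 5 + \sqrt{-5 + l}$
$h{\left(r,G \right)} = -4 + G \left(1 - r\right)$ ($h{\left(r,G \right)} = G \left(1 - r\right) - 4 = -4 + G \left(1 - r\right)$)
$d = -55 + i \sqrt{11}$ ($d = \left(5 + \sqrt{-5 - 6}\right) - 60 = \left(5 + \sqrt{-11}\right) - 60 = \left(5 + i \sqrt{11}\right) - 60 = -55 + i \sqrt{11} \approx -55.0 + 3.3166 i$)
$\left(d + h{\left(3,Q{\left(0,3 \right)} \right)}\right) S = \left(\left(-55 + i \sqrt{11}\right) - \left(4 + 0 \cdot 3\right)\right) 45 = \left(\left(-55 + i \sqrt{11}\right) + \left(-4 + 0 + 0\right)\right) 45 = \left(\left(-55 + i \sqrt{11}\right) - 4\right) 45 = \left(-59 + i \sqrt{11}\right) 45 = -2655 + 45 i \sqrt{11}$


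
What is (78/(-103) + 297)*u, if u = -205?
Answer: -6255165/103 ≈ -60730.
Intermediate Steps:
(78/(-103) + 297)*u = (78/(-103) + 297)*(-205) = (78*(-1/103) + 297)*(-205) = (-78/103 + 297)*(-205) = (30513/103)*(-205) = -6255165/103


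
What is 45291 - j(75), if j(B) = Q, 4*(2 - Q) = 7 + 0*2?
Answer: 181163/4 ≈ 45291.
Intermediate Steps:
Q = 1/4 (Q = 2 - (7 + 0*2)/4 = 2 - (7 + 0)/4 = 2 - 1/4*7 = 2 - 7/4 = 1/4 ≈ 0.25000)
j(B) = 1/4
45291 - j(75) = 45291 - 1*1/4 = 45291 - 1/4 = 181163/4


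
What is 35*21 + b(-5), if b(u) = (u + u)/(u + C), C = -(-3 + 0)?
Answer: 740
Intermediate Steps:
C = 3 (C = -1*(-3) = 3)
b(u) = 2*u/(3 + u) (b(u) = (u + u)/(u + 3) = (2*u)/(3 + u) = 2*u/(3 + u))
35*21 + b(-5) = 35*21 + 2*(-5)/(3 - 5) = 735 + 2*(-5)/(-2) = 735 + 2*(-5)*(-½) = 735 + 5 = 740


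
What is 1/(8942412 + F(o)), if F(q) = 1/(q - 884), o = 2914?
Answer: 2030/18153096361 ≈ 1.1183e-7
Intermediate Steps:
F(q) = 1/(-884 + q)
1/(8942412 + F(o)) = 1/(8942412 + 1/(-884 + 2914)) = 1/(8942412 + 1/2030) = 1/(18153096361/2030) = 2030/18153096361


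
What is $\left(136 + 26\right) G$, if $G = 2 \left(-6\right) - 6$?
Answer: $-2916$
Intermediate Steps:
$G = -18$ ($G = -12 - 6 = -18$)
$\left(136 + 26\right) G = \left(136 + 26\right) \left(-18\right) = 162 \left(-18\right) = -2916$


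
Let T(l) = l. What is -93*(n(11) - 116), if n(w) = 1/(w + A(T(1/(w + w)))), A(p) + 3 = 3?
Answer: 118575/11 ≈ 10780.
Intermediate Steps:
A(p) = 0 (A(p) = -3 + 3 = 0)
n(w) = 1/w (n(w) = 1/(w + 0) = 1/w)
-93*(n(11) - 116) = -93*(1/11 - 116) = -93*(-1275/11) = 118575/11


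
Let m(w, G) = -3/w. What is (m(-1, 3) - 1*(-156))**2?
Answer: 25281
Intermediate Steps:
(m(-1, 3) - 1*(-156))**2 = (-3/(-1) - 1*(-156))**2 = (-3*(-1) + 156)**2 = (3 + 156)**2 = 159**2 = 25281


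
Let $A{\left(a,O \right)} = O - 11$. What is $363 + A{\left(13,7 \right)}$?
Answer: $359$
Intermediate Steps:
$A{\left(a,O \right)} = -11 + O$
$363 + A{\left(13,7 \right)} = 363 + \left(-11 + 7\right) = 363 - 4 = 359$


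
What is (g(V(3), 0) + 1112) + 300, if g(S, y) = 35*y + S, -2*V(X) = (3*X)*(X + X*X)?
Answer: 1358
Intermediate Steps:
V(X) = -3*X*(X + X²)/2 (V(X) = -3*X*(X + X*X)/2 = -3*X*(X + X²)/2)
g(S, y) = S + 35*y
(g(V(3), 0) + 1112) + 300 = (((3/2)*3²*(-1 - 1*3) + 35*0) + 1112) + 300 = (((3/2)*9*(-1 - 3) + 0) + 1112) + 300 = (((3/2)*9*(-4) + 0) + 1112) + 300 = ((-54 + 0) + 1112) + 300 = (-54 + 1112) + 300 = 1058 + 300 = 1358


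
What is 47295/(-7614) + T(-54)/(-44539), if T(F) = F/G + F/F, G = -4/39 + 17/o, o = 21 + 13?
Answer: -7252088669/1168079814 ≈ -6.2086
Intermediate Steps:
o = 34
G = 31/78 (G = -4/39 + 17/34 = -4*1/39 + 17*(1/34) = -4/39 + ½ = 31/78 ≈ 0.39744)
T(F) = 1 + 78*F/31 (T(F) = F/(31/78) + F/F = F*(78/31) + 1 = 78*F/31 + 1 = 1 + 78*F/31)
47295/(-7614) + T(-54)/(-44539) = 47295/(-7614) + (1 + (78/31)*(-54))/(-44539) = 47295*(-1/7614) + (1 - 4212/31)*(-1/44539) = -5255/846 - 4181/31*(-1/44539) = -5255/846 + 4181/1380709 = -7252088669/1168079814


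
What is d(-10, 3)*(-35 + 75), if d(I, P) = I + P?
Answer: -280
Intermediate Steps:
d(-10, 3)*(-35 + 75) = (-10 + 3)*(-35 + 75) = -7*40 = -280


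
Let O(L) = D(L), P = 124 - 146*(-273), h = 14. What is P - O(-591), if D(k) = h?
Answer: 39968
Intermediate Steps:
P = 39982 (P = 124 + 39858 = 39982)
D(k) = 14
O(L) = 14
P - O(-591) = 39982 - 1*14 = 39982 - 14 = 39968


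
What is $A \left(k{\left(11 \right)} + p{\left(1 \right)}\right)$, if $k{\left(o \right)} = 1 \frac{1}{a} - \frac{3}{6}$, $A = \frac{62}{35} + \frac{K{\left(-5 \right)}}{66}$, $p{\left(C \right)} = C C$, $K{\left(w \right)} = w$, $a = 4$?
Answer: $\frac{3917}{3080} \approx 1.2718$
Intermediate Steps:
$p{\left(C \right)} = C^{2}$
$A = \frac{3917}{2310}$ ($A = \frac{62}{35} - \frac{5}{66} = \frac{3917}{2310} \approx 1.6957$)
$k{\left(o \right)} = - \frac{1}{4}$ ($k{\left(o \right)} = 1 \cdot \frac{1}{4} - \frac{3}{6} = 1 \cdot \frac{1}{4} - \frac{1}{2} = \frac{1}{4} - \frac{1}{2} = - \frac{1}{4}$)
$A \left(k{\left(11 \right)} + p{\left(1 \right)}\right) = \frac{3917 \left(- \frac{1}{4} + 1^{2}\right)}{2310} = \frac{3917 \left(- \frac{1}{4} + 1\right)}{2310} = \frac{3917}{2310} \cdot \frac{3}{4} = \frac{3917}{3080}$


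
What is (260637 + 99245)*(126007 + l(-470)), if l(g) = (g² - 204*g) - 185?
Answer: 159284492964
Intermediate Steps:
l(g) = -185 + g² - 204*g
(260637 + 99245)*(126007 + l(-470)) = (260637 + 99245)*(126007 + (-185 + (-470)² - 204*(-470))) = 359882*(126007 + (-185 + 220900 + 95880)) = 359882*(126007 + 316595) = 359882*442602 = 159284492964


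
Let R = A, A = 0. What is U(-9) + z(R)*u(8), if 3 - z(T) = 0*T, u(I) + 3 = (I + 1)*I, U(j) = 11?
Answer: 218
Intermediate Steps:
u(I) = -3 + I*(1 + I) (u(I) = -3 + (I + 1)*I = -3 + (1 + I)*I = -3 + I*(1 + I))
R = 0
z(T) = 3 (z(T) = 3 - 0*T = 3 - 1*0 = 3 + 0 = 3)
U(-9) + z(R)*u(8) = 11 + 3*(-3 + 8 + 8**2) = 11 + 3*(-3 + 8 + 64) = 11 + 3*69 = 11 + 207 = 218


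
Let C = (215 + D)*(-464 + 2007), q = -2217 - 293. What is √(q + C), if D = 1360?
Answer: √2427715 ≈ 1558.1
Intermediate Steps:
q = -2510
C = 2430225 (C = (215 + 1360)*(-464 + 2007) = 1575*1543 = 2430225)
√(q + C) = √(-2510 + 2430225) = √2427715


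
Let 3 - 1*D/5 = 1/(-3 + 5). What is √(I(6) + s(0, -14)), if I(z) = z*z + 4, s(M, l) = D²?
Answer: √785/2 ≈ 14.009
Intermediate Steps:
D = 25/2 (D = 15 - 5/(-3 + 5) = 15 - 5/2 = 25/2 ≈ 12.500)
s(M, l) = 625/4 (s(M, l) = (25/2)² = 625/4)
I(z) = 4 + z² (I(z) = z² + 4 = 4 + z²)
√(I(6) + s(0, -14)) = √((4 + 6²) + 625/4) = √((4 + 36) + 625/4) = √(40 + 625/4) = √(785/4) = √785/2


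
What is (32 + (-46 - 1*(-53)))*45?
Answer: 1755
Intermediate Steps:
(32 + (-46 - 1*(-53)))*45 = (32 + (-46 + 53))*45 = (32 + 7)*45 = 39*45 = 1755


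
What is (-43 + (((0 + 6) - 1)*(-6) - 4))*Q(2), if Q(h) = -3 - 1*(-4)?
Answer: -77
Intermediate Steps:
Q(h) = 1 (Q(h) = -3 + 4 = 1)
(-43 + (((0 + 6) - 1)*(-6) - 4))*Q(2) = (-43 + (((0 + 6) - 1)*(-6) - 4))*1 = (-43 + ((6 - 1)*(-6) - 4))*1 = (-43 + (5*(-6) - 4))*1 = (-43 + (-30 - 4))*1 = (-43 - 34)*1 = -77*1 = -77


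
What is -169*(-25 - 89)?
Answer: 19266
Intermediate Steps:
-169*(-25 - 89) = -169*(-114) = 19266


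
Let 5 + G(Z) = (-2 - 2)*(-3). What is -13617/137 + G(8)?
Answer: -12658/137 ≈ -92.394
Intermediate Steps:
G(Z) = 7 (G(Z) = -5 + (-2 - 2)*(-3) = -5 - 4*(-3) = -5 + 12 = 7)
-13617/137 + G(8) = -13617/137 + 7 = -12658/137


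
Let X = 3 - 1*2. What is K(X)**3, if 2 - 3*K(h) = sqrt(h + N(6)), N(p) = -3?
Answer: (2 - I*sqrt(2))**3/27 ≈ -0.14815 - 0.52378*I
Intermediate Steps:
X = 1 (X = 3 - 2 = 1)
K(h) = 2/3 - sqrt(-3 + h)/3 (K(h) = 2/3 - sqrt(h - 3)/3 = 2/3 - sqrt(-3 + h)/3)
K(X)**3 = (2/3 - sqrt(-3 + 1)/3)**3 = (2/3 - I*sqrt(2)/3)**3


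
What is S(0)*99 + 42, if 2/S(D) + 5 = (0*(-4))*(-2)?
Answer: 12/5 ≈ 2.4000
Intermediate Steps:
S(D) = -2/5 (S(D) = 2/(-5 + (0*(-4))*(-2)) = 2/(-5 + 0*(-2)) = 2/(-5 + 0) = 2/(-5) = 2*(-1/5) = -2/5)
S(0)*99 + 42 = -2/5*99 + 42 = -198/5 + 42 = 12/5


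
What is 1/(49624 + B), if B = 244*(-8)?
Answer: 1/47672 ≈ 2.0977e-5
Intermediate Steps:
B = -1952
1/(49624 + B) = 1/(49624 - 1952) = 1/47672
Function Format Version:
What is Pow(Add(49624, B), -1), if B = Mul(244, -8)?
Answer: Rational(1, 47672) ≈ 2.0977e-5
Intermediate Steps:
B = -1952
Pow(Add(49624, B), -1) = Pow(Add(49624, -1952), -1) = Pow(47672, -1) = Rational(1, 47672)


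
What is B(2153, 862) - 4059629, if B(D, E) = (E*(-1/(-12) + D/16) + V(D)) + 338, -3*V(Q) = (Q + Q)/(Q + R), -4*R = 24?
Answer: -203186598805/51528 ≈ -3.9432e+6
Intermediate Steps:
R = -6 (R = -1/4*24 = -6)
V(Q) = -2*Q/(3*(-6 + Q)) (V(Q) = -(Q + Q)/(3*(Q - 6)) = -2*Q/(3*(-6 + Q)))
B(D, E) = 338 + E*(1/12 + D/16) - 2*D/(-18 + 3*D) (B(D, E) = (E*(-1/(-12) + D/16) - 2*D/(-18 + 3*D)) + 338 = (E*(-1*(-1/12) + D*(1/16)) - 2*D/(-18 + 3*D)) + 338 = (E*(1/12 + D/16) - 2*D/(-18 + 3*D)) + 338 = 338 + E*(1/12 + D/16) - 2*D/(-18 + 3*D))
B(2153, 862) - 4059629 = (-32*2153 + (-6 + 2153)*(16224 + 4*862 + 3*2153*862))/(48*(-6 + 2153)) - 4059629 = (1/48)*(-68896 + 2147*(16224 + 3448 + 5567658))/2147 - 4059629 = (1/48)*(1/2147)*(-68896 + 2147*5587330) - 4059629 = (1/48)*(1/2147)*(-68896 + 11995997510) - 4059629 = (1/48)*(1/2147)*11995928614 - 4059629 = 5997964307/51528 - 4059629 = -203186598805/51528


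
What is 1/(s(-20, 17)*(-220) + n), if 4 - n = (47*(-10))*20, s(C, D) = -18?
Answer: 1/13364 ≈ 7.4828e-5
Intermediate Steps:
n = 9404 (n = 4 - 47*(-10)*20 = 4 - (-470)*20 = 4 - 1*(-9400) = 4 + 9400 = 9404)
1/(s(-20, 17)*(-220) + n) = 1/(-18*(-220) + 9404) = 1/(3960 + 9404) = 1/13364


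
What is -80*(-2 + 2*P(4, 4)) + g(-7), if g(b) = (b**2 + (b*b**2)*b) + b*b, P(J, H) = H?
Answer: 2019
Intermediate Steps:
g(b) = b**4 + 2*b**2 (g(b) = (b**2 + b**3*b) + b**2 = (b**2 + b**4) + b**2 = b**4 + 2*b**2)
-80*(-2 + 2*P(4, 4)) + g(-7) = -80*(-2 + 2*4) + (-7)**2*(2 + (-7)**2) = -80*(-2 + 8) + 49*(2 + 49) = -80*6 + 49*51 = -480 + 2499 = 2019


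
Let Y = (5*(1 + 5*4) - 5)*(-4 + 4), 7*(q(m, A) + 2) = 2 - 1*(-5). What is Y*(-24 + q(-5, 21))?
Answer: 0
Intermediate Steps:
q(m, A) = -1 (q(m, A) = -2 + (2 - 1*(-5))/7 = -2 + (2 + 5)/7 = -2 + (1/7)*7 = -2 + 1 = -1)
Y = 0 (Y = (5*(1 + 20) - 5)*0 = (5*21 - 5)*0 = (105 - 5)*0 = 100*0 = 0)
Y*(-24 + q(-5, 21)) = 0*(-24 - 1) = 0*(-25) = 0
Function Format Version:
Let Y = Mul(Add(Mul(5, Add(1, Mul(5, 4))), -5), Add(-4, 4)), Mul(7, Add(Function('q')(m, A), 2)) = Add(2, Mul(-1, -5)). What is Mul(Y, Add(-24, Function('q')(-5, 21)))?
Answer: 0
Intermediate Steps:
Function('q')(m, A) = -1 (Function('q')(m, A) = Add(-2, Mul(Rational(1, 7), Add(2, Mul(-1, -5)))) = Add(-2, Mul(Rational(1, 7), Add(2, 5))) = Add(-2, Mul(Rational(1, 7), 7)) = Add(-2, 1) = -1)
Y = 0 (Y = Mul(Add(Mul(5, Add(1, 20)), -5), 0) = Mul(Add(Mul(5, 21), -5), 0) = Mul(Add(105, -5), 0) = Mul(100, 0) = 0)
Mul(Y, Add(-24, Function('q')(-5, 21))) = Mul(0, Add(-24, -1)) = Mul(0, -25) = 0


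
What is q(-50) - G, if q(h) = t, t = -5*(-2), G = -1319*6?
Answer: 7924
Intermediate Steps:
G = -7914
t = 10
q(h) = 10
q(-50) - G = 10 - 1*(-7914) = 10 + 7914 = 7924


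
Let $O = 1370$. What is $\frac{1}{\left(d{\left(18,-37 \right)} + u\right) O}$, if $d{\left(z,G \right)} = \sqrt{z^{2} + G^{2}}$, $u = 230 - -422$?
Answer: $\frac{326}{290036535} - \frac{\sqrt{1693}}{580073070} \approx 1.0531 \cdot 10^{-6}$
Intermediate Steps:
$u = 652$ ($u = 230 + 422 = 652$)
$d{\left(z,G \right)} = \sqrt{G^{2} + z^{2}}$
$\frac{1}{\left(d{\left(18,-37 \right)} + u\right) O} = \frac{1}{\left(\sqrt{\left(-37\right)^{2} + 18^{2}} + 652\right) 1370} = \frac{1}{\left(\sqrt{1369 + 324} + 652\right) 1370} = \frac{1}{\left(\sqrt{1693} + 652\right) 1370} = \frac{1}{\left(652 + \sqrt{1693}\right) 1370} = \frac{1}{893240 + 1370 \sqrt{1693}}$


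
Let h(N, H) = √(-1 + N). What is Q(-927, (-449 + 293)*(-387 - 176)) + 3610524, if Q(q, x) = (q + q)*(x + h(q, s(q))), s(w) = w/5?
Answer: -159222588 - 7416*I*√58 ≈ -1.5922e+8 - 56479.0*I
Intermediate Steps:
s(w) = w/5 (s(w) = w*(⅕) = w/5)
Q(q, x) = 2*q*(x + √(-1 + q)) (Q(q, x) = (q + q)*(x + √(-1 + q)) = (2*q)*(x + √(-1 + q)) = 2*q*(x + √(-1 + q)))
Q(-927, (-449 + 293)*(-387 - 176)) + 3610524 = 2*(-927)*((-449 + 293)*(-387 - 176) + √(-1 - 927)) + 3610524 = 2*(-927)*(-156*(-563) + √(-928)) + 3610524 = 2*(-927)*(87828 + 4*I*√58) + 3610524 = (-162833112 - 7416*I*√58) + 3610524 = -159222588 - 7416*I*√58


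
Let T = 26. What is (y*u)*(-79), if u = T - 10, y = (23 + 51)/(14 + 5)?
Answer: -93536/19 ≈ -4922.9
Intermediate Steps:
y = 74/19 ≈ 3.8947
u = 16 (u = 26 - 10 = 16)
(y*u)*(-79) = ((74/19)*16)*(-79) = (1184/19)*(-79) = -93536/19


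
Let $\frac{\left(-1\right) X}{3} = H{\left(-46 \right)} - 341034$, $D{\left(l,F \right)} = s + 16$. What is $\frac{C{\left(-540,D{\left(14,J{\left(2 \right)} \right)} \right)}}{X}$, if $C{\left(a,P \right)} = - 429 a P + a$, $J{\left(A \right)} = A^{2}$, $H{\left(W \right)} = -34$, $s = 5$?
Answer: $\frac{405360}{85267} \approx 4.754$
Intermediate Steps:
$D{\left(l,F \right)} = 21$ ($D{\left(l,F \right)} = 5 + 16 = 21$)
$X = 1023204$ ($X = - 3 \left(-34 - 341034\right) = \left(-3\right) \left(-341068\right) = 1023204$)
$C{\left(a,P \right)} = a - 429 P a$ ($C{\left(a,P \right)} = - 429 P a + a = a - 429 P a$)
$\frac{C{\left(-540,D{\left(14,J{\left(2 \right)} \right)} \right)}}{X} = \frac{\left(-540\right) \left(1 - 9009\right)}{1023204} = - 540 \left(1 - 9009\right) \frac{1}{1023204} = \left(-540\right) \left(-9008\right) \frac{1}{1023204} = 4864320 \cdot \frac{1}{1023204} = \frac{405360}{85267}$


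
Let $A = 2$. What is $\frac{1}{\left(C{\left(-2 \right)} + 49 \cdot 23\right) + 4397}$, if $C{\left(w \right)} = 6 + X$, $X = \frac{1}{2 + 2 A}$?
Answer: $\frac{6}{33181} \approx 0.00018083$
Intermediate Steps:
$X = \frac{1}{6}$ ($X = \frac{1}{2 + 2 \cdot 2} = \frac{1}{2 + 4} = \frac{1}{6} \approx 0.16667$)
$C{\left(w \right)} = \frac{37}{6}$ ($C{\left(w \right)} = 6 + \frac{1}{6} = \frac{37}{6}$)
$\frac{1}{\left(C{\left(-2 \right)} + 49 \cdot 23\right) + 4397} = \frac{1}{\left(\frac{37}{6} + 49 \cdot 23\right) + 4397} = \frac{1}{\left(\frac{37}{6} + 1127\right) + 4397} = \frac{1}{\frac{6799}{6} + 4397} = \frac{1}{\frac{33181}{6}} = \frac{6}{33181}$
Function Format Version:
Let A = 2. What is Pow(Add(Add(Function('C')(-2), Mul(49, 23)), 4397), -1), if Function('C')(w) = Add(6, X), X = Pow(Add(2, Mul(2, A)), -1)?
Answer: Rational(6, 33181) ≈ 0.00018083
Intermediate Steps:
X = Rational(1, 6) (X = Pow(Add(2, Mul(2, 2)), -1) = Pow(Add(2, 4), -1) = Pow(6, -1) = Rational(1, 6) ≈ 0.16667)
Function('C')(w) = Rational(37, 6) (Function('C')(w) = Add(6, Rational(1, 6)) = Rational(37, 6))
Pow(Add(Add(Function('C')(-2), Mul(49, 23)), 4397), -1) = Pow(Add(Add(Rational(37, 6), Mul(49, 23)), 4397), -1) = Pow(Add(Add(Rational(37, 6), 1127), 4397), -1) = Pow(Add(Rational(6799, 6), 4397), -1) = Pow(Rational(33181, 6), -1) = Rational(6, 33181)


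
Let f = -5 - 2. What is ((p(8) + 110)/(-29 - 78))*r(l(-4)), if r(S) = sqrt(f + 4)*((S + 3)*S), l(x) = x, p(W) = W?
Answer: -472*I*sqrt(3)/107 ≈ -7.6404*I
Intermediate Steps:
f = -7
r(S) = I*S*sqrt(3)*(3 + S) (r(S) = sqrt(-7 + 4)*((S + 3)*S) = sqrt(-3)*((3 + S)*S) = (I*sqrt(3))*(S*(3 + S)) = I*S*sqrt(3)*(3 + S))
((p(8) + 110)/(-29 - 78))*r(l(-4)) = ((8 + 110)/(-29 - 78))*(I*(-4)*sqrt(3)*(3 - 4)) = (118/(-107))*(I*(-4)*sqrt(3)*(-1)) = (118*(-1/107))*(4*I*sqrt(3)) = -472*I*sqrt(3)/107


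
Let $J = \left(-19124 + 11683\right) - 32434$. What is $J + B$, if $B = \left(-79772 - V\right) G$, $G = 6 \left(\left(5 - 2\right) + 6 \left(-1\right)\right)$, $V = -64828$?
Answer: $229117$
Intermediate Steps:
$J = -39875$ ($J = -7441 - 32434 = -39875$)
$G = -18$ ($G = 6 \left(\left(5 - 2\right) - 6\right) = 6 \left(3 - 6\right) = 6 \left(-3\right) = -18$)
$B = 268992$ ($B = \left(-79772 - -64828\right) \left(-18\right) = \left(-79772 + 64828\right) \left(-18\right) = \left(-14944\right) \left(-18\right) = 268992$)
$J + B = -39875 + 268992 = 229117$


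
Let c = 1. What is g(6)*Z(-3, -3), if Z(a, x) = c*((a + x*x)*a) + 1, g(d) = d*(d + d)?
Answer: -1224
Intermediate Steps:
g(d) = 2*d² (g(d) = d*(2*d) = 2*d²)
Z(a, x) = 1 + a*(a + x²) (Z(a, x) = 1*((a + x*x)*a) + 1 = 1*((a + x²)*a) + 1 = 1*(a*(a + x²)) + 1 = a*(a + x²) + 1 = 1 + a*(a + x²))
g(6)*Z(-3, -3) = (2*6²)*(1 + (-3)² - 3*(-3)²) = (2*36)*(1 + 9 - 3*9) = 72*(1 + 9 - 27) = 72*(-17) = -1224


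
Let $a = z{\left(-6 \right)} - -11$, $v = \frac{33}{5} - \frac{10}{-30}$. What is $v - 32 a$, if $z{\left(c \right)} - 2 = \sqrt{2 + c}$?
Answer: $- \frac{6136}{15} - 64 i \approx -409.07 - 64.0 i$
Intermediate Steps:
$z{\left(c \right)} = 2 + \sqrt{2 + c}$
$v = \frac{104}{15}$ ($v = 33 \cdot \frac{1}{5} - - \frac{1}{3} = \frac{33}{5} + \frac{1}{3} = \frac{104}{15} \approx 6.9333$)
$a = 13 + 2 i$ ($a = \left(2 + \sqrt{2 - 6}\right) - -11 = \left(2 + \sqrt{-4}\right) + 11 = \left(2 + 2 i\right) + 11 = 13 + 2 i \approx 13.0 + 2.0 i$)
$v - 32 a = \frac{104}{15} - 32 \left(13 + 2 i\right) = \frac{104}{15} - \left(416 + 64 i\right) = - \frac{6136}{15} - 64 i$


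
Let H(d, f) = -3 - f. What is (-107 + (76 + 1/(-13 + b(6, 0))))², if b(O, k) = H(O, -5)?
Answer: 116964/121 ≈ 966.64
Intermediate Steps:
b(O, k) = 2 (b(O, k) = -3 - 1*(-5) = -3 + 5 = 2)
(-107 + (76 + 1/(-13 + b(6, 0))))² = (-107 + (76 + 1/(-13 + 2)))² = (-107 + (76 + 1/(-11)))² = (-107 + (76 - 1/11))² = (-107 + 835/11)² = (-342/11)² = 116964/121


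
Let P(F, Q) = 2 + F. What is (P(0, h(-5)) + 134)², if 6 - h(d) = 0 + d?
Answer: 18496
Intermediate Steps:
h(d) = 6 - d (h(d) = 6 - (0 + d) = 6 - d)
(P(0, h(-5)) + 134)² = ((2 + 0) + 134)² = (2 + 134)² = 136² = 18496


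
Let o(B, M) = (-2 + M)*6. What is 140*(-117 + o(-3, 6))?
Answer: -13020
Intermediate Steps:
o(B, M) = -12 + 6*M
140*(-117 + o(-3, 6)) = 140*(-117 + (-12 + 6*6)) = 140*(-117 + (-12 + 36)) = 140*(-117 + 24) = 140*(-93) = -13020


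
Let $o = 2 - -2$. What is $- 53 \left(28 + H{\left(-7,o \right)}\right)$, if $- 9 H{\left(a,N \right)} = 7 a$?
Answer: $- \frac{15953}{9} \approx -1772.6$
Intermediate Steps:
$o = 4$ ($o = 2 + 2 = 4$)
$H{\left(a,N \right)} = - \frac{7 a}{9}$
$- 53 \left(28 + H{\left(-7,o \right)}\right) = - 53 \left(28 - - \frac{49}{9}\right) = - 53 \left(28 + \frac{49}{9}\right) = \left(-53\right) \frac{301}{9} = - \frac{15953}{9}$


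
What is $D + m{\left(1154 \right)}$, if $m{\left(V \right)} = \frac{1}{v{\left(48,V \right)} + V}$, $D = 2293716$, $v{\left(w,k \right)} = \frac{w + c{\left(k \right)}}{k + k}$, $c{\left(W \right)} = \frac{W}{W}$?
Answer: $\frac{6109268987704}{2663481} \approx 2.2937 \cdot 10^{6}$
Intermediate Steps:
$c{\left(W \right)} = 1$
$v{\left(w,k \right)} = \frac{1 + w}{2 k}$ ($v{\left(w,k \right)} = \frac{w + 1}{k + k} = \frac{1 + w}{2 k}$)
$m{\left(V \right)} = \frac{1}{V + \frac{49}{2 V}}$ ($m{\left(V \right)} = \frac{1}{\frac{1 + 48}{2 V} + V} = \frac{1}{\frac{1}{2} \frac{1}{V} 49 + V} = \frac{1}{\frac{49}{2 V} + V} = \frac{1}{V + \frac{49}{2 V}}$)
$D + m{\left(1154 \right)} = 2293716 + 2 \cdot 1154 \frac{1}{49 + 2 \cdot 1154^{2}} = 2293716 + 2 \cdot 1154 \frac{1}{49 + 2 \cdot 1331716} = 2293716 + 2 \cdot 1154 \frac{1}{49 + 2663432} = 2293716 + 2 \cdot 1154 \cdot \frac{1}{2663481} = 2293716 + \frac{2308}{2663481} = \frac{6109268987704}{2663481}$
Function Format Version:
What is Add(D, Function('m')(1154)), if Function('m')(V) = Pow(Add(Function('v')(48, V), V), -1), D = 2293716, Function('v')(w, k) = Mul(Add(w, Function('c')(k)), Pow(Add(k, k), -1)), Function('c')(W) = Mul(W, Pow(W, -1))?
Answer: Rational(6109268987704, 2663481) ≈ 2.2937e+6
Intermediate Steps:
Function('c')(W) = 1
Function('v')(w, k) = Mul(Rational(1, 2), Pow(k, -1), Add(1, w)) (Function('v')(w, k) = Mul(Add(w, 1), Pow(Add(k, k), -1)) = Mul(Add(1, w), Pow(Mul(2, k), -1)) = Mul(Add(1, w), Mul(Rational(1, 2), Pow(k, -1))) = Mul(Rational(1, 2), Pow(k, -1), Add(1, w)))
Function('m')(V) = Pow(Add(V, Mul(Rational(49, 2), Pow(V, -1))), -1) (Function('m')(V) = Pow(Add(Mul(Rational(1, 2), Pow(V, -1), Add(1, 48)), V), -1) = Pow(Add(Mul(Rational(1, 2), Pow(V, -1), 49), V), -1) = Pow(Add(Mul(Rational(49, 2), Pow(V, -1)), V), -1) = Pow(Add(V, Mul(Rational(49, 2), Pow(V, -1))), -1))
Add(D, Function('m')(1154)) = Add(2293716, Mul(2, 1154, Pow(Add(49, Mul(2, Pow(1154, 2))), -1))) = Add(2293716, Mul(2, 1154, Pow(Add(49, Mul(2, 1331716)), -1))) = Add(2293716, Mul(2, 1154, Pow(Add(49, 2663432), -1))) = Add(2293716, Mul(2, 1154, Pow(2663481, -1))) = Add(2293716, Mul(2, 1154, Rational(1, 2663481))) = Add(2293716, Rational(2308, 2663481)) = Rational(6109268987704, 2663481)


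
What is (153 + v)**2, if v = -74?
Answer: 6241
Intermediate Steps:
(153 + v)**2 = (153 - 74)**2 = 79**2 = 6241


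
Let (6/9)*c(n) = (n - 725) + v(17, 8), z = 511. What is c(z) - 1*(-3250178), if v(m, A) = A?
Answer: 3249869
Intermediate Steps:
c(n) = -2151/2 + 3*n/2 (c(n) = 3*((n - 725) + 8)/2 = 3*((-725 + n) + 8)/2 = 3*(-717 + n)/2 = -2151/2 + 3*n/2)
c(z) - 1*(-3250178) = (-2151/2 + (3/2)*511) - 1*(-3250178) = (-2151/2 + 1533/2) + 3250178 = -309 + 3250178 = 3249869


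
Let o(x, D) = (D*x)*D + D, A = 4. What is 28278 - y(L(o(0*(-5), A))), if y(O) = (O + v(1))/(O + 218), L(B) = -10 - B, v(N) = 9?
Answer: 5768717/204 ≈ 28278.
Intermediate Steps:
o(x, D) = D + x*D² (o(x, D) = x*D² + D = D + x*D²)
y(O) = (9 + O)/(218 + O) (y(O) = (O + 9)/(O + 218) = (9 + O)/(218 + O))
28278 - y(L(o(0*(-5), A))) = 28278 - (9 + (-10 - 4*(1 + 4*(0*(-5)))))/(218 + (-10 - 4*(1 + 4*(0*(-5))))) = 28278 - (9 + (-10 - 4*(1 + 4*0)))/(218 + (-10 - 4*(1 + 4*0))) = 28278 - (9 + (-10 - 4*(1 + 0)))/(218 + (-10 - 4*(1 + 0))) = 28278 - (9 + (-10 - 4))/(218 + (-10 - 4)) = 28278 - (9 - 14)/(218 - 14) = 28278 - (-5)/204 = 28278 - 1*(-5/204) = 28278 + 5/204 = 5768717/204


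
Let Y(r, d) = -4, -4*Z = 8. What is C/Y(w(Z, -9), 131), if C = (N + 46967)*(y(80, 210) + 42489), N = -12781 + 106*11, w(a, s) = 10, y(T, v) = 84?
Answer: -376260174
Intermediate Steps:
Z = -2 (Z = -1/4*8 = -2)
N = -11615 (N = -12781 + 1166 = -11615)
C = 1505040696 (C = (-11615 + 46967)*(84 + 42489) = 35352*42573 = 1505040696)
C/Y(w(Z, -9), 131) = 1505040696/(-4) = 1505040696*(-1/4) = -376260174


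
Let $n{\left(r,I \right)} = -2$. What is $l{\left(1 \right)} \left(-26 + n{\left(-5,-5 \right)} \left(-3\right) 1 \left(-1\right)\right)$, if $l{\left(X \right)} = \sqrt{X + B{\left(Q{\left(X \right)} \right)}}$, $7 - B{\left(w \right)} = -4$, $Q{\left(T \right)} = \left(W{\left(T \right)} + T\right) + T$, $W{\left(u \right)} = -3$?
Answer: $- 64 \sqrt{3} \approx -110.85$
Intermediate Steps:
$Q{\left(T \right)} = -3 + 2 T$ ($Q{\left(T \right)} = \left(-3 + T\right) + T = -3 + 2 T$)
$B{\left(w \right)} = 11$ ($B{\left(w \right)} = 7 - -4 = 7 + 4 = 11$)
$l{\left(X \right)} = \sqrt{11 + X}$ ($l{\left(X \right)} = \sqrt{X + 11} = \sqrt{11 + X}$)
$l{\left(1 \right)} \left(-26 + n{\left(-5,-5 \right)} \left(-3\right) 1 \left(-1\right)\right) = \sqrt{11 + 1} \left(-26 - 2 \left(-3\right) 1 \left(-1\right)\right) = \sqrt{12} \left(-26 - 2 \left(\left(-3\right) \left(-1\right)\right)\right) = 2 \sqrt{3} \left(-26 - 6\right) = 2 \sqrt{3} \left(-32\right) = - 64 \sqrt{3}$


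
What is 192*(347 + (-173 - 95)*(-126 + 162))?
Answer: -1785792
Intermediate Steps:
192*(347 + (-173 - 95)*(-126 + 162)) = 192*(347 - 268*36) = 192*(347 - 9648) = 192*(-9301) = -1785792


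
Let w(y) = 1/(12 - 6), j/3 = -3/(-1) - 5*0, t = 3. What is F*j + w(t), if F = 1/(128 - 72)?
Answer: 55/168 ≈ 0.32738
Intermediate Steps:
j = 9 (j = 3*(-3/(-1) - 5*0) = 3*(-3*(-1) + 0) = 3*(3 + 0) = 3*3 = 9)
F = 1/56 ≈ 0.017857
w(y) = ⅙ (w(y) = 1/6 = ⅙)
F*j + w(t) = (1/56)*9 + ⅙ = 9/56 + ⅙ = 55/168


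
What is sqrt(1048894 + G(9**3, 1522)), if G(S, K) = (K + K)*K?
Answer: 3*sqrt(631318) ≈ 2383.7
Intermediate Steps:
G(S, K) = 2*K**2 (G(S, K) = (2*K)*K = 2*K**2)
sqrt(1048894 + G(9**3, 1522)) = sqrt(1048894 + 2*1522**2) = sqrt(1048894 + 2*2316484) = sqrt(1048894 + 4632968) = sqrt(5681862) = 3*sqrt(631318)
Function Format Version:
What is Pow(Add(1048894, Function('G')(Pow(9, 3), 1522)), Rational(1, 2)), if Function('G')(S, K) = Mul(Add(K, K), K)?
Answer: Mul(3, Pow(631318, Rational(1, 2))) ≈ 2383.7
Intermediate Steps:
Function('G')(S, K) = Mul(2, Pow(K, 2)) (Function('G')(S, K) = Mul(Mul(2, K), K) = Mul(2, Pow(K, 2)))
Pow(Add(1048894, Function('G')(Pow(9, 3), 1522)), Rational(1, 2)) = Pow(Add(1048894, Mul(2, Pow(1522, 2))), Rational(1, 2)) = Pow(Add(1048894, Mul(2, 2316484)), Rational(1, 2)) = Pow(Add(1048894, 4632968), Rational(1, 2)) = Pow(5681862, Rational(1, 2)) = Mul(3, Pow(631318, Rational(1, 2)))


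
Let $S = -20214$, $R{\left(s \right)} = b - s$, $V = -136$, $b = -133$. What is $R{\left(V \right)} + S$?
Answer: $-20211$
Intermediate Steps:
$R{\left(s \right)} = -133 - s$
$R{\left(V \right)} + S = \left(-133 - -136\right) - 20214 = \left(-133 + 136\right) - 20214 = 3 - 20214 = -20211$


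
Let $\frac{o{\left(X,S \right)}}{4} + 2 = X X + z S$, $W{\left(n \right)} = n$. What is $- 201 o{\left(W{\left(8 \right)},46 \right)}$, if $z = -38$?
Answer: $1355544$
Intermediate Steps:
$o{\left(X,S \right)} = -8 - 152 S + 4 X^{2}$ ($o{\left(X,S \right)} = -8 + 4 \left(X X - 38 S\right) = -8 + 4 \left(X^{2} - 38 S\right) = -8 - \left(- 4 X^{2} + 152 S\right) = -8 - 152 S + 4 X^{2}$)
$- 201 o{\left(W{\left(8 \right)},46 \right)} = - 201 \left(-8 - 6992 + 4 \cdot 8^{2}\right) = - 201 \left(-8 - 6992 + 4 \cdot 64\right) = - 201 \left(-8 - 6992 + 256\right) = \left(-201\right) \left(-6744\right) = 1355544$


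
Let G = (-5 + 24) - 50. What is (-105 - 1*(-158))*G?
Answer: -1643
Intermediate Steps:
G = -31 (G = 19 - 50 = -31)
(-105 - 1*(-158))*G = (-105 - 1*(-158))*(-31) = (-105 + 158)*(-31) = 53*(-31) = -1643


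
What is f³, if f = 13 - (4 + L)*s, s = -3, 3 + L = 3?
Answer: 15625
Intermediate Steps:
L = 0 (L = -3 + 3 = 0)
f = 25 (f = 13 - (4 + 0)*(-3) = 13 - 4*(-3) = 13 - 1*(-12) = 13 + 12 = 25)
f³ = 25³ = 15625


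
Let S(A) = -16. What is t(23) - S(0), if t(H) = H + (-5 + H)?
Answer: 57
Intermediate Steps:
t(H) = -5 + 2*H
t(23) - S(0) = (-5 + 2*23) - 1*(-16) = (-5 + 46) + 16 = 41 + 16 = 57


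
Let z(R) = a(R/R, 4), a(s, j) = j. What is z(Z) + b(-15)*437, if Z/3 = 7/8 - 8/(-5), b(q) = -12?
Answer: -5240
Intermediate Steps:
Z = 297/40 (Z = 3*(7/8 - 8/(-5)) = 3*(7*(1/8) - 8*(-1/5)) = 3*(7/8 + 8/5) = 3*(99/40) = 297/40 ≈ 7.4250)
z(R) = 4
z(Z) + b(-15)*437 = 4 - 12*437 = 4 - 5244 = -5240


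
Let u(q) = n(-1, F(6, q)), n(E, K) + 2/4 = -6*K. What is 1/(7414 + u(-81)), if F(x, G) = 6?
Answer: 2/14755 ≈ 0.00013555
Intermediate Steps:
n(E, K) = -½ - 6*K
u(q) = -73/2 (u(q) = -½ - 6*6 = -½ - 36 = -73/2)
1/(7414 + u(-81)) = 1/(7414 - 73/2) = 1/(14755/2) = 2/14755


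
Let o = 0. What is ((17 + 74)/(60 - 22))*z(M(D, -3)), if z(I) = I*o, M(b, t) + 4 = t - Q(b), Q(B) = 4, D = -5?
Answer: 0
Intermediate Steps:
M(b, t) = -8 + t (M(b, t) = -4 + (t - 1*4) = -4 + (t - 4) = -4 + (-4 + t) = -8 + t)
z(I) = 0 (z(I) = I*0 = 0)
((17 + 74)/(60 - 22))*z(M(D, -3)) = ((17 + 74)/(60 - 22))*0 = (91/38)*0 = 0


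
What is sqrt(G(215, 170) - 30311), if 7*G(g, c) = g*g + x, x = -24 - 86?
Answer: I*sqrt(1162434)/7 ≈ 154.02*I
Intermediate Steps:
x = -110
G(g, c) = -110/7 + g**2/7 (G(g, c) = (g*g - 110)/7 = (g**2 - 110)/7 = (-110 + g**2)/7 = -110/7 + g**2/7)
sqrt(G(215, 170) - 30311) = sqrt((-110/7 + (1/7)*215**2) - 30311) = sqrt((-110/7 + (1/7)*46225) - 30311) = sqrt((-110/7 + 46225/7) - 30311) = sqrt(46115/7 - 30311) = sqrt(-166062/7) = I*sqrt(1162434)/7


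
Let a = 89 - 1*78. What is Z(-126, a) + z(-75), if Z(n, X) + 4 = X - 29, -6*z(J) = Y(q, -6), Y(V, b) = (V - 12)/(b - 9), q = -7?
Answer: -1999/90 ≈ -22.211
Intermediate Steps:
Y(V, b) = (-12 + V)/(-9 + b)
z(J) = -19/90 (z(J) = -(-12 - 7)/(6*(-9 - 6)) = -(-19)/(6*(-15)) = -(-1)*(-19)/90 = -1/6*19/15 = -19/90)
a = 11 (a = 89 - 78 = 11)
Z(n, X) = -33 + X (Z(n, X) = -4 + (X - 29) = -4 + (-29 + X) = -33 + X)
Z(-126, a) + z(-75) = (-33 + 11) - 19/90 = -22 - 19/90 = -1999/90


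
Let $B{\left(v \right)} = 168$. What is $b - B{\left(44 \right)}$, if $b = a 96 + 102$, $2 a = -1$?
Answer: $-114$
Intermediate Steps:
$a = - \frac{1}{2}$ ($a = \frac{1}{2} \left(-1\right) = - \frac{1}{2} \approx -0.5$)
$b = 54$ ($b = \left(- \frac{1}{2}\right) 96 + 102 = -48 + 102 = 54$)
$b - B{\left(44 \right)} = 54 - 168 = -114$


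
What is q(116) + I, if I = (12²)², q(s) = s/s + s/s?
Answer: 20738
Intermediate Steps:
q(s) = 2 (q(s) = 1 + 1 = 2)
I = 20736 (I = 144² = 20736)
q(116) + I = 2 + 20736 = 20738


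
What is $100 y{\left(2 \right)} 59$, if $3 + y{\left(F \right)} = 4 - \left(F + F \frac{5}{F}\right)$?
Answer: $-35400$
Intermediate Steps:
$y{\left(F \right)} = -4 - F$ ($y{\left(F \right)} = -3 - \left(-4 + F + F \frac{5}{F}\right) = -3 - \left(1 + F\right) = -4 - F$)
$100 y{\left(2 \right)} 59 = 100 \left(-4 - 2\right) 59 = 100 \left(-6\right) 59 = \left(-600\right) 59 = -35400$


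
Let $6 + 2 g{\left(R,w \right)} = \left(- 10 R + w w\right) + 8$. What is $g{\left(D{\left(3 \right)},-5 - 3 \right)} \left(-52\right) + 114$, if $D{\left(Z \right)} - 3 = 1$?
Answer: $-562$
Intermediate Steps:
$D{\left(Z \right)} = 4$ ($D{\left(Z \right)} = 3 + 1 = 4$)
$g{\left(R,w \right)} = 1 + \frac{w^{2}}{2} - 5 R$ ($g{\left(R,w \right)} = -3 + \frac{\left(- 10 R + w w\right) + 8}{2} = -3 + \frac{\left(- 10 R + w^{2}\right) + 8}{2} = -3 + \frac{\left(w^{2} - 10 R\right) + 8}{2} = -3 + \frac{8 + w^{2} - 10 R}{2} = -3 + \left(4 + \frac{w^{2}}{2} - 5 R\right) = 1 + \frac{w^{2}}{2} - 5 R$)
$g{\left(D{\left(3 \right)},-5 - 3 \right)} \left(-52\right) + 114 = \left(1 + \frac{\left(-5 - 3\right)^{2}}{2} - 20\right) \left(-52\right) + 114 = \left(1 + \frac{\left(-8\right)^{2}}{2} - 20\right) \left(-52\right) + 114 = \left(1 + \frac{1}{2} \cdot 64 - 20\right) \left(-52\right) + 114 = \left(1 + 32 - 20\right) \left(-52\right) + 114 = 13 \left(-52\right) + 114 = -676 + 114 = -562$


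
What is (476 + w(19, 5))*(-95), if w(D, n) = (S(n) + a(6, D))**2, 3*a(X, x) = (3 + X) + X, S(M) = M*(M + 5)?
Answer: -332595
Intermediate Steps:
S(M) = M*(5 + M)
a(X, x) = 1 + 2*X/3 (a(X, x) = ((3 + X) + X)/3 = (3 + 2*X)/3 = 1 + 2*X/3)
w(D, n) = (5 + n*(5 + n))**2 (w(D, n) = (n*(5 + n) + (1 + (2/3)*6))**2 = (n*(5 + n) + (1 + 4))**2 = (n*(5 + n) + 5)**2 = (5 + n*(5 + n))**2)
(476 + w(19, 5))*(-95) = (476 + (5 + 5*(5 + 5))**2)*(-95) = (476 + (5 + 5*10)**2)*(-95) = (476 + (5 + 50)**2)*(-95) = (476 + 55**2)*(-95) = (476 + 3025)*(-95) = 3501*(-95) = -332595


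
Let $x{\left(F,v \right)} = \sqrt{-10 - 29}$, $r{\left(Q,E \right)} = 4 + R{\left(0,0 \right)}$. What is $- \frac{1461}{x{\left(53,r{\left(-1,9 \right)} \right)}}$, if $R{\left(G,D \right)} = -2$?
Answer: $\frac{487 i \sqrt{39}}{13} \approx 233.95 i$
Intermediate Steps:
$r{\left(Q,E \right)} = 2$ ($r{\left(Q,E \right)} = 4 - 2 = 2$)
$x{\left(F,v \right)} = i \sqrt{39}$ ($x{\left(F,v \right)} = \sqrt{-39} = i \sqrt{39}$)
$- \frac{1461}{x{\left(53,r{\left(-1,9 \right)} \right)}} = - \frac{1461}{i \sqrt{39}} = - 1461 \left(- \frac{i \sqrt{39}}{39}\right) = \frac{487 i \sqrt{39}}{13}$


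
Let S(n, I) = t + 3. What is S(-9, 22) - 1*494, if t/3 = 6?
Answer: -473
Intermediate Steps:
t = 18 (t = 3*6 = 18)
S(n, I) = 21 (S(n, I) = 18 + 3 = 21)
S(-9, 22) - 1*494 = 21 - 1*494 = 21 - 494 = -473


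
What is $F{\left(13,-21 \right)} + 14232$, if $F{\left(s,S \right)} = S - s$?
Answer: $14198$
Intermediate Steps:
$F{\left(13,-21 \right)} + 14232 = \left(-21 - 13\right) + 14232 = -34 + 14232 = 14198$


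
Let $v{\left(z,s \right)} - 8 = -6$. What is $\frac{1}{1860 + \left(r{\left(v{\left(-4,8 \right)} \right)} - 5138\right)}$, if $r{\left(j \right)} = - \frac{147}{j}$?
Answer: $- \frac{2}{6703} \approx -0.00029837$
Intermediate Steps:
$v{\left(z,s \right)} = 2$ ($v{\left(z,s \right)} = 8 - 6 = 2$)
$\frac{1}{1860 + \left(r{\left(v{\left(-4,8 \right)} \right)} - 5138\right)} = \frac{1}{1860 - \left(5138 + \frac{147}{2}\right)} = \frac{1}{1860 - \frac{10423}{2}} = \frac{1}{- \frac{6703}{2}} = - \frac{2}{6703}$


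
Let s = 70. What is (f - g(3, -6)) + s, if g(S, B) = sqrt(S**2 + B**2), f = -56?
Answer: 14 - 3*sqrt(5) ≈ 7.2918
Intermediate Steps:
g(S, B) = sqrt(B**2 + S**2)
(f - g(3, -6)) + s = (-56 - sqrt((-6)**2 + 3**2)) + 70 = (-56 - sqrt(36 + 9)) + 70 = (-56 - sqrt(45)) + 70 = (-56 - 3*sqrt(5)) + 70 = 14 - 3*sqrt(5)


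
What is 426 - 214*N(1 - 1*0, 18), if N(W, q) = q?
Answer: -3426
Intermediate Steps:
426 - 214*N(1 - 1*0, 18) = 426 - 214*18 = 426 - 3852 = -3426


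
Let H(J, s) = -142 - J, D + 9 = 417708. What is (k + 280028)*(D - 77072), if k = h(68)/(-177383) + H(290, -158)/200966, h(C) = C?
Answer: 1700141673168084575240/17823975989 ≈ 9.5385e+10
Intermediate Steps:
D = 417699 (D = -9 + 417708 = 417699)
k = -45147572/17823975989 (k = 68/(-177383) + (-142 - 1*290)/200966 = 68*(-1/177383) + (-142 - 290)*(1/200966) = -68/177383 - 432*1/200966 = -68/177383 - 216/100483 = -45147572/17823975989 ≈ -0.0025330)
(k + 280028)*(D - 77072) = (-45147572/17823975989 + 280028)*(417699 - 77072) = (4991212303100120/17823975989)*340627 = 1700141673168084575240/17823975989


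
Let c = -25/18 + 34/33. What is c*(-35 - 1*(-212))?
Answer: -4189/66 ≈ -63.470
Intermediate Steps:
c = -71/198 (c = -25*1/18 + 34*(1/33) = -25/18 + 34/33 = -71/198 ≈ -0.35859)
c*(-35 - 1*(-212)) = -71*(-35 - 1*(-212))/198 = -71*(-35 + 212)/198 = -71/198*177 = -4189/66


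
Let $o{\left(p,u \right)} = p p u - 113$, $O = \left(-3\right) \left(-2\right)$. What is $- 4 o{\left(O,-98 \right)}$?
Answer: $14564$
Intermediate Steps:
$O = 6$
$o{\left(p,u \right)} = -113 + u p^{2}$ ($o{\left(p,u \right)} = p^{2} u - 113 = u p^{2} - 113 = -113 + u p^{2}$)
$- 4 o{\left(O,-98 \right)} = - 4 \left(-113 - 98 \cdot 6^{2}\right) = - 4 \left(-113 - 3528\right) = \left(-4\right) \left(-3641\right) = 14564$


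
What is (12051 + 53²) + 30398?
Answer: 45258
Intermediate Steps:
(12051 + 53²) + 30398 = (12051 + 2809) + 30398 = 14860 + 30398 = 45258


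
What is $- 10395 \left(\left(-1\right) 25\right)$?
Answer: $259875$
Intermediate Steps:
$- 10395 \left(\left(-1\right) 25\right) = \left(-10395\right) \left(-25\right) = 259875$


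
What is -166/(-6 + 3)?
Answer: 166/3 ≈ 55.333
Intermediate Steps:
-166/(-6 + 3) = -166/(1*(-3)) = -166/(-3) = -166*(-⅓) = 166/3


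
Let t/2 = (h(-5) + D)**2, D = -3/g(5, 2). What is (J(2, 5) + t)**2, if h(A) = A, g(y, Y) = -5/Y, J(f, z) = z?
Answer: 717409/625 ≈ 1147.9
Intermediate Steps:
D = 6/5 (D = -3/((-5/2)) = -3/((-5*1/2)) = -3/(-5/2) = -3*(-2/5) = 6/5 ≈ 1.2000)
t = 722/25 (t = 2*(-5 + 6/5)**2 = 2*(-19/5)**2 = 2*(361/25) = 722/25 ≈ 28.880)
(J(2, 5) + t)**2 = (5 + 722/25)**2 = (847/25)**2 = 717409/625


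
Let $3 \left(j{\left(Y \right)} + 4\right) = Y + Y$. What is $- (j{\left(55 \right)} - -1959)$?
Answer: $- \frac{5975}{3} \approx -1991.7$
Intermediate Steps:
$j{\left(Y \right)} = -4 + \frac{2 Y}{3}$ ($j{\left(Y \right)} = -4 + \frac{Y + Y}{3} = -4 + \frac{2 Y}{3}$)
$- (j{\left(55 \right)} - -1959) = - (\left(-4 + \frac{2}{3} \cdot 55\right) - -1959) = - (\left(-4 + \frac{110}{3}\right) + 1959) = - (\frac{98}{3} + 1959) = \left(-1\right) \frac{5975}{3} = - \frac{5975}{3}$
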